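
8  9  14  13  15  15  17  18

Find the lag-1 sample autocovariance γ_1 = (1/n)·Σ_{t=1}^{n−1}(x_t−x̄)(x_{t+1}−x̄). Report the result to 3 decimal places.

5.561

Mean x̄ = (8 + 9 + 14 + 13 + 15 + 15 + 17 + 18)/8 = 13.6250
Σ_{t=1}^{7}(x_t−x̄)(x_{t+1}−x̄) = 44.4844
γ_1 = 44.4844 / 8 = 5.561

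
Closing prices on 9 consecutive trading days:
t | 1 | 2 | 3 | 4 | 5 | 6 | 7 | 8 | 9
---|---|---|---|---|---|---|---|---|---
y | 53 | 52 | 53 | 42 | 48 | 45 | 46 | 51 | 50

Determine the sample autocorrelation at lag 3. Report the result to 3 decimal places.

Mean ȳ = (53 + 52 + 53 + 42 + 48 + 45 + 46 + 51 + 50)/9 = 48.8889
Numerator Σ_{t=1}^{6}(y_t−ȳ)(y_{t+3}−ȳ) = -33.3704
Denominator Σ(y_t−ȳ)² = 120.8889
r_3 = -33.3704 / 120.8889 = -0.276

-0.276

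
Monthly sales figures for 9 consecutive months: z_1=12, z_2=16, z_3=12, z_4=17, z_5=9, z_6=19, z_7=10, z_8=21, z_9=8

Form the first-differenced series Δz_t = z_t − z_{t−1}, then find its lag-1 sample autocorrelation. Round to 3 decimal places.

-0.823

First differences Δz: 4, -4, 5, -8, 10, -9, 11, -13
Mean of differences = -0.5000
Numerator Σ(Δz_t−Δz̄)(Δz_{t+1}−Δz̄) = -485.7500
Denominator Σ(Δz_t−Δz̄)² = 590.0000
r_1(Δz) = -485.7500 / 590.0000 = -0.823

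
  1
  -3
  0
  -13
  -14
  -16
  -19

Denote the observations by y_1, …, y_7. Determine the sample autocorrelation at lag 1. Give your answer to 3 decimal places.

Mean ȳ = (1 − 3 + 0 − 13 − 14 − 16 − 19)/7 = -9.1429
Deviations from mean: 10.1429, 6.1429, 9.1429, -3.8571, -4.8571, -6.8571, -9.8571
Σ(y_t−ȳ)(y_{t+1}−ȳ) = (62.3061) + (56.1633) + (-35.2653) + (18.7347) + (33.3061) + (67.5918) = 202.8367
Denominator Σ(y_t−ȳ)² = 406.8571
r_1 = 202.8367 / 406.8571 = 0.499

0.499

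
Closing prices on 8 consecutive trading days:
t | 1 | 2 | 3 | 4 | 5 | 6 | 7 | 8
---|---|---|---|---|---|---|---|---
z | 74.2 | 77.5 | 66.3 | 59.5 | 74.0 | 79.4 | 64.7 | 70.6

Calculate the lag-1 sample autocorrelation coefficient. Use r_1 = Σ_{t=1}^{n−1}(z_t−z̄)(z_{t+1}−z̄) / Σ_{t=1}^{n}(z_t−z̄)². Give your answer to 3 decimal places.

-0.051

Mean z̄ = (74.2 + 77.5 + 66.3 + 59.5 + 74.0 + 79.4 + 64.7 + 70.6)/8 = 70.7750
Deviations from mean: 3.4250, 6.7250, -4.4750, -11.2750, 3.2250, 8.6250, -6.0750, -0.1750
Numerator Σ_{t=1}^{7}(z_t−z̄)(z_{t+1}−z̄) = -16.4856
Denominator Σ(z_t−z̄)² = 325.8350
r_1 = -16.4856 / 325.8350 = -0.051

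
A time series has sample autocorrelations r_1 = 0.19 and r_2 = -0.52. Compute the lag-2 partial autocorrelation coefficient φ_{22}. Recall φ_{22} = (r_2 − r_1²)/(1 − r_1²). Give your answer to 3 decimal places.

-0.577

φ_{22} = (r_2 − r_1²) / (1 − r_1²)
r_1² = (0.19)² = 0.0361
Numerator = -0.52 − 0.0361 = -0.5561; denominator = 1 − 0.0361 = 0.9639
φ_{22} = -0.5561 / 0.9639 = -0.577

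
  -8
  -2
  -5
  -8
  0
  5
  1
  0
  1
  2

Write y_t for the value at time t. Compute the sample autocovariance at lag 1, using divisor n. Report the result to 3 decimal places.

Mean ȳ = (-8 − 2 − 5 − 8 + 0 + 5 + 1 + 0 + 1 + 2)/10 = -1.4000
Σ_{t=1}^{9}(y_t−ȳ)(y_{t+1}−ȳ) = 59.8400
γ_1 = 59.8400 / 10 = 5.984

5.984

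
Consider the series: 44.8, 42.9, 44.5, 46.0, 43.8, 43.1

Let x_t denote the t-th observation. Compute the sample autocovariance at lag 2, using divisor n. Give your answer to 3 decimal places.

Mean x̄ = (44.8 + 42.9 + 44.5 + 46.0 + 43.8 + 43.1)/6 = 44.1833
Σ_{t=1}^{4}(x_t−x̄)(x_{t+2}−x̄) = -4.2256
γ_2 = -4.2256 / 6 = -0.704

-0.704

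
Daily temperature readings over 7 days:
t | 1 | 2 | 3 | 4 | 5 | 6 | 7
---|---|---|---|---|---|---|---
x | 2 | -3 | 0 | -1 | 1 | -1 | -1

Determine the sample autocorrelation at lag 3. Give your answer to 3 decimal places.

-0.317

Mean x̄ = (2 − 3 + 0 − 1 + 1 − 1 − 1)/7 = -0.4286
Σ(x_t−x̄)(x_{t+3}−x̄) = (-1.3878) + (-3.6735) + (-0.2449) + (0.3265) = -4.9796
Denominator Σ(x_t−x̄)² = 15.7143
r_3 = -4.9796 / 15.7143 = -0.317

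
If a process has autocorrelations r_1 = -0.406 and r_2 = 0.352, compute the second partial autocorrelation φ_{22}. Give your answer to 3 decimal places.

0.224

φ_{22} = (r_2 − r_1²) / (1 − r_1²)
r_1² = (-0.406)² = 0.164836
Numerator = 0.352 − 0.1648 = 0.1872; denominator = 1 − 0.1648 = 0.8352
φ_{22} = 0.1872 / 0.8352 = 0.224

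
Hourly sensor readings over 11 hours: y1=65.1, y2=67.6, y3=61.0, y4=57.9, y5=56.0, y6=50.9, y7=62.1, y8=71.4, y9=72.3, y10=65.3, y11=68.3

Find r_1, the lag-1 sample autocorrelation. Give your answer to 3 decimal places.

Mean ȳ = (65.1 + 67.6 + 61.0 + 57.9 + 56.0 + 50.9 + 62.1 + 71.4 + 72.3 + 65.3 + 68.3)/11 = 63.4455
Numerator Σ_{t=1}^{10}(y_t−ȳ)(y_{t+1}−ȳ) = 247.0052
Denominator Σ(y_t−ȳ)² = 440.0473
r_1 = 247.0052 / 440.0473 = 0.561

0.561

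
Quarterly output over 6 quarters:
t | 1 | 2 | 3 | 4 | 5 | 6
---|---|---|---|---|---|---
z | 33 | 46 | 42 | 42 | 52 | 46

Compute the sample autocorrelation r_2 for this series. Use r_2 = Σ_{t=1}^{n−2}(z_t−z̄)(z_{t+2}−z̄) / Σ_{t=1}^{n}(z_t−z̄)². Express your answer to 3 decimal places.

-0.023

Mean z̄ = (33 + 46 + 42 + 42 + 52 + 46)/6 = 43.5000
Σ(z_t−z̄)(z_{t+2}−z̄) = (15.7500) + (-3.7500) + (-12.7500) + (-3.7500) = -4.5000
Denominator Σ(z_t−z̄)² = 199.5000
r_2 = -4.5000 / 199.5000 = -0.023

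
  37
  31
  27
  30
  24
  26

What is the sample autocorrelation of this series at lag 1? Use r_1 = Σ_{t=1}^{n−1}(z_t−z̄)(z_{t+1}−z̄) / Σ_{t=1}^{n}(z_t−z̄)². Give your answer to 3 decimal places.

0.193

Mean z̄ = (37 + 31 + 27 + 30 + 24 + 26)/6 = 29.1667
Σ(z_t−z̄)(z_{t+1}−z̄) = (14.3611) + (-3.9722) + (-1.8056) + (-4.3056) + (16.3611) = 20.6389
Denominator Σ(z_t−z̄)² = 106.8333
r_1 = 20.6389 / 106.8333 = 0.193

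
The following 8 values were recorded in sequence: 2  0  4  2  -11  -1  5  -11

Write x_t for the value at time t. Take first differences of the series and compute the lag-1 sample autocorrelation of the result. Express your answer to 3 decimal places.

-0.268

First differences Δx: -2, 4, -2, -13, 10, 6, -16
Mean of differences = -1.8571
Numerator Σ(Δx_t−Δx̄)(Δx_{t+1}−Δx̄) = -150.1633
Denominator Σ(Δx_t−Δx̄)² = 560.8571
r_1(Δx) = -150.1633 / 560.8571 = -0.268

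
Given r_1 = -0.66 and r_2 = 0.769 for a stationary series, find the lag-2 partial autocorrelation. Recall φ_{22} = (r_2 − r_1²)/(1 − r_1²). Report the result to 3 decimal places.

0.591

φ_{22} = (r_2 − r_1²) / (1 − r_1²)
r_1² = (-0.66)² = 0.4356
Numerator = 0.769 − 0.4356 = 0.3334; denominator = 1 − 0.4356 = 0.5644
φ_{22} = 0.3334 / 0.5644 = 0.591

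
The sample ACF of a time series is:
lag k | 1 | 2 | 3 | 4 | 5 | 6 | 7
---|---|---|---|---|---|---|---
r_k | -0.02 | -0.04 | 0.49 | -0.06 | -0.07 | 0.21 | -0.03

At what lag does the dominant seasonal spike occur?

3

The largest autocorrelation is r_3 = 0.49, with a weaker echo at lag 6 (0.21); the remaining lags stay at or below -0.02.
The dominant spike at lag 3 indicates a seasonal period of 3.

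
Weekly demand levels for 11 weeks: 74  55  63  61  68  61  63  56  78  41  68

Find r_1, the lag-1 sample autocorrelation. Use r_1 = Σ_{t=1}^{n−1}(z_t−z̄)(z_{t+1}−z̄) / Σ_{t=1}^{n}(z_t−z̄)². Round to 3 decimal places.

Mean z̄ = (74 + 55 + 63 + 61 + 68 + 61 + 63 + 56 + 78 + 41 + 68)/11 = 62.5455
Numerator Σ_{t=1}^{10}(z_t−z̄)(z_{t+1}−z̄) = -662.7521
Denominator Σ(z_t−z̄)² = 998.7273
r_1 = -662.7521 / 998.7273 = -0.664

-0.664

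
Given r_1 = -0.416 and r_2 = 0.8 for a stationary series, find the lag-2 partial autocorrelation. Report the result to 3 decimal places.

0.758

φ_{22} = (r_2 − r_1²) / (1 − r_1²)
r_1² = (-0.416)² = 0.173056
Numerator = 0.8 − 0.1731 = 0.6269; denominator = 1 − 0.1731 = 0.8269
φ_{22} = 0.6269 / 0.8269 = 0.758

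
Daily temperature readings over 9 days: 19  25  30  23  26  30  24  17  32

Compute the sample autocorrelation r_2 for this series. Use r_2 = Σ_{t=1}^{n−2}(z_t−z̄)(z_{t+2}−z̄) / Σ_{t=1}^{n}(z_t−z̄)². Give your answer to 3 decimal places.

Mean z̄ = (19 + 25 + 30 + 23 + 26 + 30 + 24 + 17 + 32)/9 = 25.1111
Σ(z_t−z̄)(z_{t+2}−z̄) = (-29.8765) + (0.2346) + (4.3457) + (-10.3210) + (-0.9877) + (-39.6543) + (-7.6543) = -83.9136
Denominator Σ(z_t−z̄)² = 204.8889
r_2 = -83.9136 / 204.8889 = -0.410

-0.410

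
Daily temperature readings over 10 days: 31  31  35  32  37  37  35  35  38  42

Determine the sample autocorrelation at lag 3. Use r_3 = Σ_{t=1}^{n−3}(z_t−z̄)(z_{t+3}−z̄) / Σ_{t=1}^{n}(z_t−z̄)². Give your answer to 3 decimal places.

0.089

Mean z̄ = (31 + 31 + 35 + 32 + 37 + 37 + 35 + 35 + 38 + 42)/10 = 35.3000
Numerator Σ_{t=1}^{7}(z_t−z̄)(z_{t+3}−z̄) = 9.4300
Denominator Σ(z_t−z̄)² = 106.1000
r_3 = 9.4300 / 106.1000 = 0.089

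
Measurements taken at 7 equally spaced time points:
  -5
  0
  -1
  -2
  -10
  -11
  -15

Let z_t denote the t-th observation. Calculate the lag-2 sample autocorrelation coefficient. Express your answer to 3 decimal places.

0.132

Mean z̄ = (-5 + 0 − 1 − 2 − 10 − 11 − 15)/7 = -6.2857
Deviations from mean: 1.2857, 6.2857, 5.2857, 4.2857, -3.7143, -4.7143, -8.7143
Σ(z_t−z̄)(z_{t+2}−z̄) = (6.7959) + (26.9388) + (-19.6327) + (-20.2041) + (32.3673) = 26.2653
Denominator Σ(z_t−z̄)² = 199.4286
r_2 = 26.2653 / 199.4286 = 0.132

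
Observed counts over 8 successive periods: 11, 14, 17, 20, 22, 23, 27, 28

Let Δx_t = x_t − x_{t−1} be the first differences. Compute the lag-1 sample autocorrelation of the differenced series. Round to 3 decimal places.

First differences Δx: 3, 3, 3, 2, 1, 4, 1
Mean of differences = 2.4286
Numerator Σ(Δx_t−Δx̄)(Δx_{t+1}−Δx̄) = -3.4694
Denominator Σ(Δx_t−Δx̄)² = 7.7143
r_1(Δx) = -3.4694 / 7.7143 = -0.450

-0.450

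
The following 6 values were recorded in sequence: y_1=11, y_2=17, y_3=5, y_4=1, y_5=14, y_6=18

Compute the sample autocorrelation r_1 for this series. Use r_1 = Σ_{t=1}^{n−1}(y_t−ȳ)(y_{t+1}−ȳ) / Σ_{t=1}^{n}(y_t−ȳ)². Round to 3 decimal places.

Mean ȳ = (11 + 17 + 5 + 1 + 14 + 18)/6 = 11.0000
Deviations from mean: 0.0000, 6.0000, -6.0000, -10.0000, 3.0000, 7.0000
Σ(y_t−ȳ)(y_{t+1}−ȳ) = (0.0000) + (-36.0000) + (60.0000) + (-30.0000) + (21.0000) = 15.0000
Denominator Σ(y_t−ȳ)² = 230.0000
r_1 = 15.0000 / 230.0000 = 0.065

0.065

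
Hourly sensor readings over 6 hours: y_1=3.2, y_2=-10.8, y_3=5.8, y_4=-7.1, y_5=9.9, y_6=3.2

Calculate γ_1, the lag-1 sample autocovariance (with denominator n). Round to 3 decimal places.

-29.323

Mean ȳ = (3.2 − 10.8 + 5.8 − 7.1 + 9.9 + 3.2)/6 = 0.7000
Deviations: 2.5000, -11.5000, 5.1000, -7.8000, 9.2000, 2.5000
Σ_{t=1}^{5}(y_t−ȳ)(y_{t+1}−ȳ) = -175.9400
γ_1 = -175.9400 / 6 = -29.323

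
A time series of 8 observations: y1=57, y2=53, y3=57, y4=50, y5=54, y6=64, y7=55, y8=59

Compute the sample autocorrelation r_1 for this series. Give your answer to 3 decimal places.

Mean ȳ = (57 + 53 + 57 + 50 + 54 + 64 + 55 + 59)/8 = 56.1250
Deviations from mean: 0.8750, -3.1250, 0.8750, -6.1250, -2.1250, 7.8750, -1.1250, 2.8750
Numerator Σ_{t=1}^{7}(y_t−ȳ)(y_{t+1}−ȳ) = -26.6406
Denominator Σ(y_t−ȳ)² = 124.8750
r_1 = -26.6406 / 124.8750 = -0.213

-0.213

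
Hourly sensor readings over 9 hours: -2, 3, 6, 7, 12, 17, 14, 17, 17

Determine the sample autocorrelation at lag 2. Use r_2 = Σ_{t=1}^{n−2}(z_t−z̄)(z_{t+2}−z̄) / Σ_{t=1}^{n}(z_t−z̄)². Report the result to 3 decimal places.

Mean z̄ = (-2 + 3 + 6 + 7 + 12 + 17 + 14 + 17 + 17)/9 = 10.1111
Σ(z_t−z̄)(z_{t+2}−z̄) = (49.7901) + (22.1235) + (-7.7654) + (-21.4321) + (7.3457) + (47.4568) + (26.7901) = 124.3086
Denominator Σ(z_t−z̄)² = 384.8889
r_2 = 124.3086 / 384.8889 = 0.323

0.323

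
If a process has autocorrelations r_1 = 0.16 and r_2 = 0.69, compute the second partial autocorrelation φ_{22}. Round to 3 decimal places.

0.682

φ_{22} = (r_2 − r_1²) / (1 − r_1²)
r_1² = (0.16)² = 0.0256
Numerator = 0.69 − 0.0256 = 0.6644; denominator = 1 − 0.0256 = 0.9744
φ_{22} = 0.6644 / 0.9744 = 0.682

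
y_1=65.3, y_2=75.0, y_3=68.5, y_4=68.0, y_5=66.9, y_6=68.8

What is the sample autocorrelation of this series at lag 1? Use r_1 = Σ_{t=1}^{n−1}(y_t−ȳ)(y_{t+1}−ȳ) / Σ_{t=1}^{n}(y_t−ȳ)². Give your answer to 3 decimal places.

Mean ȳ = (65.3 + 75.0 + 68.5 + 68.0 + 66.9 + 68.8)/6 = 68.7500
Deviations from mean: -3.4500, 6.2500, -0.2500, -0.7500, -1.8500, 0.0500
Numerator Σ_{t=1}^{5}(y_t−ȳ)(y_{t+1}−ȳ) = -21.6425
Denominator Σ(y_t−ȳ)² = 55.0150
r_1 = -21.6425 / 55.0150 = -0.393

-0.393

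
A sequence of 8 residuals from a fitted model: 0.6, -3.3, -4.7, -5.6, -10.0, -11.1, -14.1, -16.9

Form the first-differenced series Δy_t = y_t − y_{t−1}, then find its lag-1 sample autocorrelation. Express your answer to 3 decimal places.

-0.518

First differences Δy: -3.9, -1.4, -0.9, -4.4, -1.1, -3.0, -2.8
Mean of differences = -2.5000
Numerator Σ(Δy_t−Δȳ)(Δy_{t+1}−Δȳ) = -6.0300
Denominator Σ(Δy_t−Δȳ)² = 11.6400
r_1(Δy) = -6.0300 / 11.6400 = -0.518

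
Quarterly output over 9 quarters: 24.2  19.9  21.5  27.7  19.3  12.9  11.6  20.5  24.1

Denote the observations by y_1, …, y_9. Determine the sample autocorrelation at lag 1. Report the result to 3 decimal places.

0.319

Mean ȳ = (24.2 + 19.9 + 21.5 + 27.7 + 19.3 + 12.9 + 11.6 + 20.5 + 24.1)/9 = 20.1889
Numerator Σ_{t=1}^{8}(y_t−ȳ)(y_{t+1}−ȳ) = 69.2610
Denominator Σ(y_t−ȳ)² = 217.3889
r_1 = 69.2610 / 217.3889 = 0.319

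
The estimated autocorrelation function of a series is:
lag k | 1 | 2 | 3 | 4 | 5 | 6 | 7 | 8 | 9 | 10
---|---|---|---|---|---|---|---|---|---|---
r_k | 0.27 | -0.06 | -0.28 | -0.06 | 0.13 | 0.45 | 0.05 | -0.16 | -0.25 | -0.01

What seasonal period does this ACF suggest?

6

The largest autocorrelation is r_6 = 0.45; the remaining lags stay at or below 0.27.
The dominant spike at lag 6 indicates a seasonal period of 6.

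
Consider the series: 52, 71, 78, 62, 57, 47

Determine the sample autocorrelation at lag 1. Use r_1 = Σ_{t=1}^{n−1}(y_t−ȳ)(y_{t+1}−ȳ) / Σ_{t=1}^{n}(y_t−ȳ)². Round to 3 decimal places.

Mean ȳ = (52 + 71 + 78 + 62 + 57 + 47)/6 = 61.1667
Deviations from mean: -9.1667, 9.8333, 16.8333, 0.8333, -4.1667, -14.1667
Numerator Σ_{t=1}^{5}(y_t−ȳ)(y_{t+1}−ȳ) = 144.9722
Denominator Σ(y_t−ȳ)² = 682.8333
r_1 = 144.9722 / 682.8333 = 0.212

0.212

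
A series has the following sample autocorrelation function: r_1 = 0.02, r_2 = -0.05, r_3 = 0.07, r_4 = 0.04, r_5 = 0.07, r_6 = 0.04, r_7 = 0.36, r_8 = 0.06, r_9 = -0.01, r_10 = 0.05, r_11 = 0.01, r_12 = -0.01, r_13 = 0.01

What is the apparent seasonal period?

The largest autocorrelation is r_7 = 0.36; the remaining lags stay at or below 0.07.
The dominant spike at lag 7 indicates a seasonal period of 7.

7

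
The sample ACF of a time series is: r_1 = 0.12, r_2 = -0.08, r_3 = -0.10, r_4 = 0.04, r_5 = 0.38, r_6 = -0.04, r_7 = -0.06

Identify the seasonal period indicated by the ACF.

5

The largest autocorrelation is r_5 = 0.38; the remaining lags stay at or below 0.12.
The dominant spike at lag 5 indicates a seasonal period of 5.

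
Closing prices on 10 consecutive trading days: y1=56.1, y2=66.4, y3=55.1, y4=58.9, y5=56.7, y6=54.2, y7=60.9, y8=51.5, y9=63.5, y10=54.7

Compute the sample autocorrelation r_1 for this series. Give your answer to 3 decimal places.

-0.641

Mean ȳ = (56.1 + 66.4 + 55.1 + 58.9 + 56.7 + 54.2 + 60.9 + 51.5 + 63.5 + 54.7)/10 = 57.8000
Numerator Σ_{t=1}^{9}(y_t−ȳ)(y_{t+1}−ȳ) = -122.3300
Denominator Σ(y_t−ȳ)² = 190.9200
r_1 = -122.3300 / 190.9200 = -0.641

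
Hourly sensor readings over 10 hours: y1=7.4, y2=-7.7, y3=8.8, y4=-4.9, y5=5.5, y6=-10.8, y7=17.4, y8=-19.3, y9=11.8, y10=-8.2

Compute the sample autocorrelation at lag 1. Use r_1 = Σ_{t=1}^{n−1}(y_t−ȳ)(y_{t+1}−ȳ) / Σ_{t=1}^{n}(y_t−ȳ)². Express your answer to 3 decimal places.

Mean ȳ = (7.4 − 7.7 + 8.8 − 4.9 + 5.5 − 10.8 + 17.4 − 19.3 + 11.8 − 8.2)/10 = 0.0000
Numerator Σ_{t=1}^{9}(y_t−ȳ)(y_{t+1}−ȳ) = -1102.4500
Denominator Σ(y_t−ȳ)² = 1244.1200
r_1 = -1102.4500 / 1244.1200 = -0.886

-0.886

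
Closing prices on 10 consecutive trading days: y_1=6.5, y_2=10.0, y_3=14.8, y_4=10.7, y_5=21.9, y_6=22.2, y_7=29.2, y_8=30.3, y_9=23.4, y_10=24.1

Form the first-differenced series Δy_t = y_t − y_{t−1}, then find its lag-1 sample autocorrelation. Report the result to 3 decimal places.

-0.323

First differences Δy: 3.5, 4.8, -4.1, 11.2, 0.3, 7.0, 1.1, -6.9, 0.7
Mean of differences = 1.9556
Numerator Σ(Δy_t−Δȳ)(Δy_{t+1}−Δȳ) = -78.0886
Denominator Σ(Δy_t−Δȳ)² = 241.5222
r_1(Δy) = -78.0886 / 241.5222 = -0.323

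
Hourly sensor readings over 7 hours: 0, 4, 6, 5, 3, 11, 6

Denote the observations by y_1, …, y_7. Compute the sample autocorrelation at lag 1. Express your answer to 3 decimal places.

Mean ȳ = (0 + 4 + 6 + 5 + 3 + 11 + 6)/7 = 5.0000
Numerator Σ_{t=1}^{6}(y_t−ȳ)(y_{t+1}−ȳ) = -2.0000
Denominator Σ(y_t−ȳ)² = 68.0000
r_1 = -2.0000 / 68.0000 = -0.029

-0.029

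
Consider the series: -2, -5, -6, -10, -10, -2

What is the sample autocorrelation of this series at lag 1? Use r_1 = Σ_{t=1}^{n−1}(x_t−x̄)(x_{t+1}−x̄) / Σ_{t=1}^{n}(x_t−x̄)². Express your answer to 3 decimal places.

Mean x̄ = (-2 − 5 − 6 − 10 − 10 − 2)/6 = -5.8333
Deviations from mean: 3.8333, 0.8333, -0.1667, -4.1667, -4.1667, 3.8333
Σ(x_t−x̄)(x_{t+1}−x̄) = (3.1944) + (-0.1389) + (0.6944) + (17.3611) + (-15.9722) = 5.1389
Denominator Σ(x_t−x̄)² = 64.8333
r_1 = 5.1389 / 64.8333 = 0.079

0.079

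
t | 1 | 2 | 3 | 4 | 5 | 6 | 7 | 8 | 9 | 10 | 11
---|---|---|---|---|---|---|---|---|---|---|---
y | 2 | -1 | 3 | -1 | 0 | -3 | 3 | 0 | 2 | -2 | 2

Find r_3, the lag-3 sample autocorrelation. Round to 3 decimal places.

-0.612

Mean ȳ = (2 − 1 + 3 − 1 + 0 − 3 + 3 + 0 + 2 − 2 + 2)/11 = 0.4545
Numerator Σ_{t=1}^{8}(y_t−ȳ)(y_{t+3}−ȳ) = -26.1653
Denominator Σ(y_t−ȳ)² = 42.7273
r_3 = -26.1653 / 42.7273 = -0.612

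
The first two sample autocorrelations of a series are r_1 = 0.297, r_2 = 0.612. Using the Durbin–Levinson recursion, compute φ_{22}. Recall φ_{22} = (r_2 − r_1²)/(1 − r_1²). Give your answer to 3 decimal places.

0.574

φ_{22} = (r_2 − r_1²) / (1 − r_1²)
r_1² = (0.297)² = 0.088209
Numerator = 0.612 − 0.0882 = 0.5238; denominator = 1 − 0.0882 = 0.9118
φ_{22} = 0.5238 / 0.9118 = 0.574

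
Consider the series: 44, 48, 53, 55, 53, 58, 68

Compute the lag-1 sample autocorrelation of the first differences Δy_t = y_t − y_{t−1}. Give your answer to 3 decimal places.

0.128

First differences Δy: 4, 5, 2, -2, 5, 10
Mean of differences = 4.0000
Numerator Σ(Δy_t−Δȳ)(Δy_{t+1}−Δȳ) = 10.0000
Denominator Σ(Δy_t−Δȳ)² = 78.0000
r_1(Δy) = 10.0000 / 78.0000 = 0.128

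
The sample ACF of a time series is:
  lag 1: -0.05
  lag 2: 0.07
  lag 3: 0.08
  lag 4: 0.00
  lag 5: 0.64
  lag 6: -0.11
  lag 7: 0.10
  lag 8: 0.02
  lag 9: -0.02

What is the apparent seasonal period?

5

The largest autocorrelation is r_5 = 0.64; the remaining lags stay at or below 0.10.
The dominant spike at lag 5 indicates a seasonal period of 5.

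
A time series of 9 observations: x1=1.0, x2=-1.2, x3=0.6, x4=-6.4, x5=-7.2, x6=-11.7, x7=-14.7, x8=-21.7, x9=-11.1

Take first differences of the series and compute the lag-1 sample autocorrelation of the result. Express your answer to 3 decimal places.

-0.349

First differences Δx: -2.2, 1.8, -7.0, -0.8, -4.5, -3.0, -7.0, 10.6
Mean of differences = -1.5125
Numerator Σ(Δx_t−Δx̄)(Δx_{t+1}−Δx̄) = -80.3539
Denominator Σ(Δx_t−Δx̄)² = 230.0288
r_1(Δx) = -80.3539 / 230.0288 = -0.349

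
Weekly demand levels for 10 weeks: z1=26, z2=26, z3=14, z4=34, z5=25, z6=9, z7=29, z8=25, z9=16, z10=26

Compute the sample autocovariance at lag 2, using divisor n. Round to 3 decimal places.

-21.800

Mean z̄ = (26 + 26 + 14 + 34 + 25 + 9 + 29 + 25 + 16 + 26)/10 = 23.0000
Σ_{t=1}^{8}(z_t−z̄)(z_{t+2}−z̄) = -218.0000
γ_2 = -218.0000 / 10 = -21.800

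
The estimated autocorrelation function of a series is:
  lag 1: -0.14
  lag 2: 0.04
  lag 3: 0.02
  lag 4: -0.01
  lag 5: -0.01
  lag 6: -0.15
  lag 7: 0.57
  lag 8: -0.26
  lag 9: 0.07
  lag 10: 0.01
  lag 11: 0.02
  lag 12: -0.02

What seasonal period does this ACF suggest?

The largest autocorrelation is r_7 = 0.57; the remaining lags stay at or below 0.07.
The dominant spike at lag 7 indicates a seasonal period of 7.

7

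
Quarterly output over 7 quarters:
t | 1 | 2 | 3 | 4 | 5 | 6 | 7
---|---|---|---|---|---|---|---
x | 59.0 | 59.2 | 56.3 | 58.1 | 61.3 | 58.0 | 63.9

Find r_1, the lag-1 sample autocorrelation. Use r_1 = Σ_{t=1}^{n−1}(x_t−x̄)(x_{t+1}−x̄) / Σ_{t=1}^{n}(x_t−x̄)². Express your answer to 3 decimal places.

Mean x̄ = (59.0 + 59.2 + 56.3 + 58.1 + 61.3 + 58.0 + 63.9)/7 = 59.4000
Deviations from mean: -0.4000, -0.2000, -3.1000, -1.3000, 1.9000, -1.4000, 4.5000
Numerator Σ_{t=1}^{6}(x_t−x̄)(x_{t+1}−x̄) = -6.7000
Denominator Σ(x_t−x̄)² = 37.3200
r_1 = -6.7000 / 37.3200 = -0.180

-0.180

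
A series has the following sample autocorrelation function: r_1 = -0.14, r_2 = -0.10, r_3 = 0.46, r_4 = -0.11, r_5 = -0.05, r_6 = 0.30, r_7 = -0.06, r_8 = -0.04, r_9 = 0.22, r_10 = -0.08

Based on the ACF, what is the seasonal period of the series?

The largest autocorrelation is r_3 = 0.46, with weaker echoes at lags 6 (0.30) and 9 (0.22); the remaining lags stay at or below -0.04.
The dominant spike at lag 3 indicates a seasonal period of 3.

3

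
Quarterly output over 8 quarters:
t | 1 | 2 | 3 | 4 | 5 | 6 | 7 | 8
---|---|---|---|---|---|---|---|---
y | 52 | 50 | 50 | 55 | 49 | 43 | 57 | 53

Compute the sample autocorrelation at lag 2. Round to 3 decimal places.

Mean ȳ = (52 + 50 + 50 + 55 + 49 + 43 + 57 + 53)/8 = 51.1250
Deviations from mean: 0.8750, -1.1250, -1.1250, 3.8750, -2.1250, -8.1250, 5.8750, 1.8750
Numerator Σ_{t=1}^{6}(y_t−ȳ)(y_{t+2}−ȳ) = -62.1563
Denominator Σ(y_t−ȳ)² = 126.8750
r_2 = -62.1563 / 126.8750 = -0.490

-0.490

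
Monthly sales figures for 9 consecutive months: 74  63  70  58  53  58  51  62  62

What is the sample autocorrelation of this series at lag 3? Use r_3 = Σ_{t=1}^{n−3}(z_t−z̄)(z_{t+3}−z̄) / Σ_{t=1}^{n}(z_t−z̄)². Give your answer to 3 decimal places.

Mean z̄ = (74 + 63 + 70 + 58 + 53 + 58 + 51 + 62 + 62)/9 = 61.2222
Σ(z_t−z̄)(z_{t+3}−z̄) = (-41.1728) + (-14.6173) + (-28.2840) + (32.9383) + (-6.3951) + (-2.5062) = -60.0370
Denominator Σ(z_t−z̄)² = 437.5556
r_3 = -60.0370 / 437.5556 = -0.137

-0.137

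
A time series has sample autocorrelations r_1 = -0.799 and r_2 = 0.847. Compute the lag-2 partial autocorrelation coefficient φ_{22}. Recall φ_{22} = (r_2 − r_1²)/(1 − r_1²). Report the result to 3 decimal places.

0.577

φ_{22} = (r_2 − r_1²) / (1 − r_1²)
r_1² = (-0.799)² = 0.638401
Numerator = 0.847 − 0.6384 = 0.2086; denominator = 1 − 0.6384 = 0.3616
φ_{22} = 0.2086 / 0.3616 = 0.577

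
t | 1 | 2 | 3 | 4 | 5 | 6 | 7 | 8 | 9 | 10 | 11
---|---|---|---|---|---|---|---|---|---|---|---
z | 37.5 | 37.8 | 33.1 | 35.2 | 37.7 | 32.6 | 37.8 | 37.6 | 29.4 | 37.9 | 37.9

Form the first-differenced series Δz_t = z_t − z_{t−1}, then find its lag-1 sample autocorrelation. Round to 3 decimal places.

-0.508

First differences Δz: 0.3, -4.7, 2.1, 2.5, -5.1, 5.2, -0.2, -8.2, 8.5, 0.0
Mean of differences = 0.0400
Numerator Σ(Δz_t−Δz̄)(Δz_{t+1}−Δz̄) = -114.4056
Denominator Σ(Δz_t−Δz̄)² = 225.4040
r_1(Δz) = -114.4056 / 225.4040 = -0.508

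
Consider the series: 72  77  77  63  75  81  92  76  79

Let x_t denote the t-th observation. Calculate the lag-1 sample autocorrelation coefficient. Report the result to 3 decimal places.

0.134

Mean x̄ = (72 + 77 + 77 + 63 + 75 + 81 + 92 + 76 + 79)/9 = 76.8889
Numerator Σ_{t=1}^{8}(x_t−x̄)(x_{t+1}−x̄) = 63.2099
Denominator Σ(x_t−x̄)² = 470.8889
r_1 = 63.2099 / 470.8889 = 0.134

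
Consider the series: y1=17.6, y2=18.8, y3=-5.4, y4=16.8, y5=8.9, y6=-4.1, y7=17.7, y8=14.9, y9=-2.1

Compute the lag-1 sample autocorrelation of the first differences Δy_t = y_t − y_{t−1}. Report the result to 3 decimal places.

First differences Δy: 1.2, -24.2, 22.2, -7.9, -13.0, 21.8, -2.8, -17.0
Mean of differences = -2.4625
Numerator Σ(Δy_t−Δȳ)(Δy_{t+1}−Δȳ) = -951.4677
Denominator Σ(Δy_t−Δȳ)² = 2034.8988
r_1(Δy) = -951.4677 / 2034.8988 = -0.468

-0.468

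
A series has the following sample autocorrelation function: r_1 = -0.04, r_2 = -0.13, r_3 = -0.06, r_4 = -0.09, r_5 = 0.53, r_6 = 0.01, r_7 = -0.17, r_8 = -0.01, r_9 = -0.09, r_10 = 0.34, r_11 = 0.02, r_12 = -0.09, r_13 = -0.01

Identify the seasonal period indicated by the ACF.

The largest autocorrelation is r_5 = 0.53, with a weaker echo at lag 10 (0.34); the remaining lags stay at or below 0.02.
The dominant spike at lag 5 indicates a seasonal period of 5.

5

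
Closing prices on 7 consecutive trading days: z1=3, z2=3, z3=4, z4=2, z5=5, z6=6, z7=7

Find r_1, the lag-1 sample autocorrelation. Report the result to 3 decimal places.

Mean z̄ = (3 + 3 + 4 + 2 + 5 + 6 + 7)/7 = 4.2857
Deviations from mean: -1.2857, -1.2857, -0.2857, -2.2857, 0.7143, 1.7143, 2.7143
Σ(z_t−z̄)(z_{t+1}−z̄) = (1.6531) + (0.3673) + (0.6531) + (-1.6327) + (1.2245) + (4.6531) = 6.9184
Denominator Σ(z_t−z̄)² = 19.4286
r_1 = 6.9184 / 19.4286 = 0.356

0.356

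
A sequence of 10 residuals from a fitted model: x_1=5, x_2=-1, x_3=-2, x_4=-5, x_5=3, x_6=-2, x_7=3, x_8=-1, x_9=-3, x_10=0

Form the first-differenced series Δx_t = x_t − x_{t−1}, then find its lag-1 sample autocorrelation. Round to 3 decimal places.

-0.534

First differences Δx: -6, -1, -3, 8, -5, 5, -4, -2, 3
Mean of differences = -0.5556
Numerator Σ(Δx_t−Δx̄)(Δx_{t+1}−Δx̄) = -99.4198
Denominator Σ(Δx_t−Δx̄)² = 186.2222
r_1(Δx) = -99.4198 / 186.2222 = -0.534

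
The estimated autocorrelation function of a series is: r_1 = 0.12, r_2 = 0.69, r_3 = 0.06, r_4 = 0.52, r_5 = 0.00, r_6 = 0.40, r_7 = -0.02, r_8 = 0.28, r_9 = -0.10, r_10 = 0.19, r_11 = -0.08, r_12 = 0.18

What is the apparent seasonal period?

2

The largest autocorrelation is r_2 = 0.69, with weaker echoes at lags 4 (0.52), 6 (0.40), 8 (0.28), 10 (0.19) and 12 (0.18); the remaining lags stay at or below 0.12.
The dominant spike at lag 2 indicates a seasonal period of 2.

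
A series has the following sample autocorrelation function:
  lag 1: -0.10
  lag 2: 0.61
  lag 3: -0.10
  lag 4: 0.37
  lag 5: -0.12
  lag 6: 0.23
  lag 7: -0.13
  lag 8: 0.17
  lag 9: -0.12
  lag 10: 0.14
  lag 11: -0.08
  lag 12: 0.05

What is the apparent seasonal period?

2

The largest autocorrelation is r_2 = 0.61, with weaker echoes at lags 4 (0.37), 6 (0.23) and 8 (0.17); the remaining lags stay at or below 0.14.
The dominant spike at lag 2 indicates a seasonal period of 2.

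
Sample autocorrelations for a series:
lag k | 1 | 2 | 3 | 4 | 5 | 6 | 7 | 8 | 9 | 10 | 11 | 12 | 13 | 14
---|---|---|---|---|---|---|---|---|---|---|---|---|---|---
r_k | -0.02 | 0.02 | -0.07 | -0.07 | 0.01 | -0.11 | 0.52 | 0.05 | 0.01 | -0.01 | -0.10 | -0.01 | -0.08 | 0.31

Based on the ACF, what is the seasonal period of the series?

The largest autocorrelation is r_7 = 0.52, with a weaker echo at lag 14 (0.31); the remaining lags stay at or below 0.05.
The dominant spike at lag 7 indicates a seasonal period of 7.

7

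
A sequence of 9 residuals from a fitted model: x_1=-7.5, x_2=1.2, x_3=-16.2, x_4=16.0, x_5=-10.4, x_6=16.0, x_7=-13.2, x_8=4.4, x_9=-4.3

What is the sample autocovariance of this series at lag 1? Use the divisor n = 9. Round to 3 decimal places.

-101.609

Mean x̄ = (-7.5 + 1.2 − 16.2 + 16.0 − 10.4 + 16.0 − 13.2 + 4.4 − 4.3)/9 = -1.5556
Σ_{t=1}^{8}(x_t−x̄)(x_{t+1}−x̄) = -914.4820
γ_1 = -914.4820 / 9 = -101.609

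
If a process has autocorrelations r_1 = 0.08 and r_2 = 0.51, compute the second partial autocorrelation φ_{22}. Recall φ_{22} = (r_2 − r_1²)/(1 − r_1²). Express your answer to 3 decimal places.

φ_{22} = (r_2 − r_1²) / (1 − r_1²)
r_1² = (0.08)² = 0.0064
Numerator = 0.51 − 0.0064 = 0.5036; denominator = 1 − 0.0064 = 0.9936
φ_{22} = 0.5036 / 0.9936 = 0.507

0.507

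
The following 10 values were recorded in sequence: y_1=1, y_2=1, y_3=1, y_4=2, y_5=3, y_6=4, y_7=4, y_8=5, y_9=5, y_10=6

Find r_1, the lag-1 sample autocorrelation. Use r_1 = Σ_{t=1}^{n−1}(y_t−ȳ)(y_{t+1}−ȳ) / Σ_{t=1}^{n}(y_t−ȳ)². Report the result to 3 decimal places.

Mean ȳ = (1 + 1 + 1 + 2 + 3 + 4 + 4 + 5 + 5 + 6)/10 = 3.2000
Numerator Σ_{t=1}^{9}(y_t−ȳ)(y_{t+1}−ȳ) = 22.7600
Denominator Σ(y_t−ȳ)² = 31.6000
r_1 = 22.7600 / 31.6000 = 0.720

0.720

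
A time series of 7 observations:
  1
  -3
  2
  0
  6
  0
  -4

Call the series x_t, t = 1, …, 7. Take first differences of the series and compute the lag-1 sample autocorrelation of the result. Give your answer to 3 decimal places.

-0.405

First differences Δx: -4, 5, -2, 6, -6, -4
Mean of differences = -0.8333
Numerator Σ(Δx_t−Δx̄)(Δx_{t+1}−Δx̄) = -52.1944
Denominator Σ(Δx_t−Δx̄)² = 128.8333
r_1(Δx) = -52.1944 / 128.8333 = -0.405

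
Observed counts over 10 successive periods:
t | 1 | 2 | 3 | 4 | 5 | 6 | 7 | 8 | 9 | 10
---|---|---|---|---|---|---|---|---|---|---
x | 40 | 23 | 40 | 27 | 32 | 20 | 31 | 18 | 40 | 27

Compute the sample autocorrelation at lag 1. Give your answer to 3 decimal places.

Mean x̄ = (40 + 23 + 40 + 27 + 32 + 20 + 31 + 18 + 40 + 27)/10 = 29.8000
Numerator Σ_{t=1}^{9}(x_t−x̄)(x_{t+1}−x̄) = -369.8400
Denominator Σ(x_t−x̄)² = 615.6000
r_1 = -369.8400 / 615.6000 = -0.601

-0.601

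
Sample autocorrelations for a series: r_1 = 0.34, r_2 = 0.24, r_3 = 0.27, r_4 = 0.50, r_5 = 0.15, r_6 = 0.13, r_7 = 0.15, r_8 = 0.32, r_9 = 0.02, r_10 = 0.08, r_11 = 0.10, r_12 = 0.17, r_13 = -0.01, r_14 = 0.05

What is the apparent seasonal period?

4

The largest autocorrelation is r_4 = 0.50; the remaining lags stay at or below 0.34. The elevated value at lag 1 (0.34), dropping to 0.24 at lag 2, reflects decaying short-term dependence rather than seasonality.
The dominant spike at lag 4 indicates a seasonal period of 4.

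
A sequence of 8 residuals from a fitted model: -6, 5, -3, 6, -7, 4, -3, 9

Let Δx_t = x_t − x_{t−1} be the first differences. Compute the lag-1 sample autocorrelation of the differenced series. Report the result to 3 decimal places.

First differences Δx: 11, -8, 9, -13, 11, -7, 12
Mean of differences = 2.1429
Numerator Σ(Δx_t−Δx̄)(Δx_{t+1}−Δx̄) = -568.4490
Denominator Σ(Δx_t−Δx̄)² = 716.8571
r_1(Δx) = -568.4490 / 716.8571 = -0.793

-0.793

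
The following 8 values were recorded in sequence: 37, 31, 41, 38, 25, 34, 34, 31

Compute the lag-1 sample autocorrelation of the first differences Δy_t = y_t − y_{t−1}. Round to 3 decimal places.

-0.417

First differences Δy: -6, 10, -3, -13, 9, 0, -3
Mean of differences = -0.8571
Numerator Σ(Δy_t−Δȳ)(Δy_{t+1}−Δȳ) = -166.1633
Denominator Σ(Δy_t−Δȳ)² = 398.8571
r_1(Δy) = -166.1633 / 398.8571 = -0.417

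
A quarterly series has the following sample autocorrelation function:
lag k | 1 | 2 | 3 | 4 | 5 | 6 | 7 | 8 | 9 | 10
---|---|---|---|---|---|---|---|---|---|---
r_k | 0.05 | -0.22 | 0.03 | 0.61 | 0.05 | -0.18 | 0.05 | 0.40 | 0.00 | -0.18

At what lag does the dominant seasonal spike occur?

4

The largest autocorrelation is r_4 = 0.61, with a weaker echo at lag 8 (0.40); the remaining lags stay at or below 0.05.
The dominant spike at lag 4 indicates a seasonal period of 4.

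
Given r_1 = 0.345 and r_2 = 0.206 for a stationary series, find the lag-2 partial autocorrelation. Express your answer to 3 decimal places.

0.099

φ_{22} = (r_2 − r_1²) / (1 − r_1²)
r_1² = (0.345)² = 0.119025
Numerator = 0.206 − 0.1190 = 0.0870; denominator = 1 − 0.1190 = 0.8810
φ_{22} = 0.0870 / 0.8810 = 0.099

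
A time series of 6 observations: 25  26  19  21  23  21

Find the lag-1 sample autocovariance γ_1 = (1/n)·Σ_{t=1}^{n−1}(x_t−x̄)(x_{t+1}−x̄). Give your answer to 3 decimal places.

0.042

Mean x̄ = (25 + 26 + 19 + 21 + 23 + 21)/6 = 22.5000
Σ_{t=1}^{5}(x_t−x̄)(x_{t+1}−x̄) = 0.2500
γ_1 = 0.2500 / 6 = 0.042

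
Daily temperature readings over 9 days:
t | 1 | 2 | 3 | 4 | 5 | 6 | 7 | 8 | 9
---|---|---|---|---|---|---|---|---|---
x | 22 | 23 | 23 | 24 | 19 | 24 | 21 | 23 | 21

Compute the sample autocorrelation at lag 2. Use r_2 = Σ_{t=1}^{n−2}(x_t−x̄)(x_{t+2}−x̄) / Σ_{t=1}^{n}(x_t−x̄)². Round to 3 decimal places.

Mean x̄ = (22 + 23 + 23 + 24 + 19 + 24 + 21 + 23 + 21)/9 = 22.2222
Σ(x_t−x̄)(x_{t+2}−x̄) = (-0.1728) + (1.3827) + (-2.5062) + (3.1605) + (3.9383) + (1.3827) + (1.4938) = 8.6790
Denominator Σ(x_t−x̄)² = 21.5556
r_2 = 8.6790 / 21.5556 = 0.403

0.403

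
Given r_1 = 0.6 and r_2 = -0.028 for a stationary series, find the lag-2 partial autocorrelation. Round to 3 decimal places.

φ_{22} = (r_2 − r_1²) / (1 − r_1²)
r_1² = (0.6)² = 0.36
Numerator = -0.028 − 0.3600 = -0.3880; denominator = 1 − 0.3600 = 0.6400
φ_{22} = -0.3880 / 0.6400 = -0.606

-0.606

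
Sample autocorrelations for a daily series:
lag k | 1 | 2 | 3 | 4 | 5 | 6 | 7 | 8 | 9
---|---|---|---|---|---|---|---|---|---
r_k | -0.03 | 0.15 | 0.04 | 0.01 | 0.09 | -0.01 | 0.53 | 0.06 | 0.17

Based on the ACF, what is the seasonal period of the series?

7

The largest autocorrelation is r_7 = 0.53; the remaining lags stay at or below 0.17.
The dominant spike at lag 7 indicates a seasonal period of 7.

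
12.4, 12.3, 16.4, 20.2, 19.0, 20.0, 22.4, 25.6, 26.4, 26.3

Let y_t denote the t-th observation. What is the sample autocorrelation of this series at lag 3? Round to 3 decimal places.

Mean ȳ = (12.4 + 12.3 + 16.4 + 20.2 + 19.0 + 20.0 + 22.4 + 25.6 + 26.4 + 26.3)/10 = 20.1000
Σ(y_t−ȳ)(y_{t+3}−ȳ) = (-0.7700) + (8.5800) + (0.3700) + (0.2300) + (-6.0500) + (-0.6300) + (14.2600) = 15.9900
Denominator Σ(y_t−ȳ)² = 248.7200
r_3 = 15.9900 / 248.7200 = 0.064

0.064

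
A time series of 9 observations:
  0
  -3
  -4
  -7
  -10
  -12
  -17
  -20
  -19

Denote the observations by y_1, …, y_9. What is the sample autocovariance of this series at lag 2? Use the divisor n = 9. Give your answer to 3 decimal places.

Mean ȳ = (0 − 3 − 4 − 7 − 10 − 12 − 17 − 20 − 19)/9 = -10.2222
Σ_{t=1}^{7}(y_t−ȳ)(y_{t+2}−ȳ) = 157.9012
γ_2 = 157.9012 / 9 = 17.545

17.545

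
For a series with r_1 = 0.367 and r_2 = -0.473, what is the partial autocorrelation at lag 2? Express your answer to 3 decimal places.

-0.702

φ_{22} = (r_2 − r_1²) / (1 − r_1²)
r_1² = (0.367)² = 0.134689
Numerator = -0.473 − 0.1347 = -0.6077; denominator = 1 − 0.1347 = 0.8653
φ_{22} = -0.6077 / 0.8653 = -0.702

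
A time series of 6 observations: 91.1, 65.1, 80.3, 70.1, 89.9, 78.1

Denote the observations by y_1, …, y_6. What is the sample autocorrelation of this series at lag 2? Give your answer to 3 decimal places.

Mean ȳ = (91.1 + 65.1 + 80.3 + 70.1 + 89.9 + 78.1)/6 = 79.1000
Deviations from mean: 12.0000, -14.0000, 1.2000, -9.0000, 10.8000, -1.0000
Σ(y_t−ȳ)(y_{t+2}−ȳ) = (14.4000) + (126.0000) + (12.9600) + (9.0000) = 162.3600
Denominator Σ(y_t−ȳ)² = 540.0800
r_2 = 162.3600 / 540.0800 = 0.301

0.301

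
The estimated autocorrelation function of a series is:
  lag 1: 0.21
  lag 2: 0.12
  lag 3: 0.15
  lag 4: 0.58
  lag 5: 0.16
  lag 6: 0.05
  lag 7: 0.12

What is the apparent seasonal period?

4

The largest autocorrelation is r_4 = 0.58; the remaining lags stay at or below 0.21. The elevated value at lag 1 (0.21), dropping to 0.12 at lag 2, reflects decaying short-term dependence rather than seasonality.
The dominant spike at lag 4 indicates a seasonal period of 4.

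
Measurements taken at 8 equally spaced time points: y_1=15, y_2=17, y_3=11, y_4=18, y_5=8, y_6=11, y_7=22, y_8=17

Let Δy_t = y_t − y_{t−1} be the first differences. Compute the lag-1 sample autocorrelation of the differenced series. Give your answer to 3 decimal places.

First differences Δy: 2, -6, 7, -10, 3, 11, -5
Mean of differences = 0.2857
Numerator Σ(Δy_t−Δȳ)(Δy_{t+1}−Δȳ) = -177.5102
Denominator Σ(Δy_t−Δȳ)² = 343.4286
r_1(Δy) = -177.5102 / 343.4286 = -0.517

-0.517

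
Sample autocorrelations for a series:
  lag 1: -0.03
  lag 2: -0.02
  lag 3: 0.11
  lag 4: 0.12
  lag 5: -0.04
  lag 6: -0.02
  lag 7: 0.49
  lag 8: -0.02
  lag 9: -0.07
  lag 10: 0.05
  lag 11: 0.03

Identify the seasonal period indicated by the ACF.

The largest autocorrelation is r_7 = 0.49; the remaining lags stay at or below 0.12.
The dominant spike at lag 7 indicates a seasonal period of 7.

7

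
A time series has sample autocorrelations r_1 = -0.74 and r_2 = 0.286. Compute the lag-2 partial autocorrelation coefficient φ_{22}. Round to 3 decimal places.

φ_{22} = (r_2 − r_1²) / (1 − r_1²)
r_1² = (-0.74)² = 0.5476
Numerator = 0.286 − 0.5476 = -0.2616; denominator = 1 − 0.5476 = 0.4524
φ_{22} = -0.2616 / 0.4524 = -0.578

-0.578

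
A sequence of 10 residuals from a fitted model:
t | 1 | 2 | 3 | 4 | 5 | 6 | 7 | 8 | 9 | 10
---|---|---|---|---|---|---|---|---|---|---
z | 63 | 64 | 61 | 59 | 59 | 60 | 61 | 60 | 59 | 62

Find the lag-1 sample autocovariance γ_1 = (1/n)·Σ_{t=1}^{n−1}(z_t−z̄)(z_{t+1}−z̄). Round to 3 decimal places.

1.096

Mean z̄ = (63 + 64 + 61 + 59 + 59 + 60 + 61 + 60 + 59 + 62)/10 = 60.8000
Σ_{t=1}^{9}(z_t−z̄)(z_{t+1}−z̄) = 10.9600
γ_1 = 10.9600 / 10 = 1.096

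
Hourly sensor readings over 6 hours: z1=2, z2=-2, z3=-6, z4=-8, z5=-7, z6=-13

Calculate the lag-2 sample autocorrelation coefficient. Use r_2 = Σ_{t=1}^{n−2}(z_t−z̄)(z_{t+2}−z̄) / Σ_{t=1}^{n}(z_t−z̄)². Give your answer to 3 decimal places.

0.048

Mean z̄ = (2 − 2 − 6 − 8 − 7 − 13)/6 = -5.6667
Deviations from mean: 7.6667, 3.6667, -0.3333, -2.3333, -1.3333, -7.3333
Σ(z_t−z̄)(z_{t+2}−z̄) = (-2.5556) + (-8.5556) + (0.4444) + (17.1111) = 6.4444
Denominator Σ(z_t−z̄)² = 133.3333
r_2 = 6.4444 / 133.3333 = 0.048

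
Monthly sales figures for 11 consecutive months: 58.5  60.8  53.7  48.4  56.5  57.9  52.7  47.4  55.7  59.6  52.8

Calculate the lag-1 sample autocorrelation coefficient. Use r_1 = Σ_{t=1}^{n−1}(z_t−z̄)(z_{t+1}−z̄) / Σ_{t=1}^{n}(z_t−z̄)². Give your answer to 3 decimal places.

Mean z̄ = (58.5 + 60.8 + 53.7 + 48.4 + 56.5 + 57.9 + 52.7 + 47.4 + 55.7 + 59.6 + 52.8)/11 = 54.9091
Numerator Σ_{t=1}^{10}(z_t−z̄)(z_{t+1}−z̄) = 14.1626
Denominator Σ(z_t−z̄)² = 191.2491
r_1 = 14.1626 / 191.2491 = 0.074

0.074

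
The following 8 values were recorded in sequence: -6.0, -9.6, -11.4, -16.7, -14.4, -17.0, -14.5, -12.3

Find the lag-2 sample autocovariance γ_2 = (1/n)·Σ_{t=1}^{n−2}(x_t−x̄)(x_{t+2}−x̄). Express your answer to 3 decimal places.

1.539

Mean x̄ = (-6.0 − 9.6 − 11.4 − 16.7 − 14.4 − 17.0 − 14.5 − 12.3)/8 = -12.7375
Deviations: 6.7375, 3.1375, 1.3375, -3.9625, -1.6625, -4.2625, -1.7625, 0.4375
Σ_{t=1}^{6}(x_t−x̄)(x_{t+2}−x̄) = 12.3109
γ_2 = 12.3109 / 8 = 1.539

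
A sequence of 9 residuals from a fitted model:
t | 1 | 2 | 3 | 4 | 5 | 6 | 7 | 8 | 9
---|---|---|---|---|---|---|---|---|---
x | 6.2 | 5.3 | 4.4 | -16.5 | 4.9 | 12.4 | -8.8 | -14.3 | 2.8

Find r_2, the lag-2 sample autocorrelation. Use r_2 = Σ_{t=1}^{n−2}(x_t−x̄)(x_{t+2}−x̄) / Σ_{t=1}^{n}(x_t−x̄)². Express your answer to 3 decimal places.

-0.595

Mean x̄ = (6.2 + 5.3 + 4.4 − 16.5 + 4.9 + 12.4 − 8.8 − 14.3 + 2.8)/9 = -0.4000
Σ(x_t−x̄)(x_{t+2}−x̄) = (31.6800) + (-91.7700) + (25.4400) + (-206.0800) + (-44.5200) + (-177.9200) + (-26.8800) = -490.0500
Denominator Σ(x_t−x̄)² = 824.2400
r_2 = -490.0500 / 824.2400 = -0.595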